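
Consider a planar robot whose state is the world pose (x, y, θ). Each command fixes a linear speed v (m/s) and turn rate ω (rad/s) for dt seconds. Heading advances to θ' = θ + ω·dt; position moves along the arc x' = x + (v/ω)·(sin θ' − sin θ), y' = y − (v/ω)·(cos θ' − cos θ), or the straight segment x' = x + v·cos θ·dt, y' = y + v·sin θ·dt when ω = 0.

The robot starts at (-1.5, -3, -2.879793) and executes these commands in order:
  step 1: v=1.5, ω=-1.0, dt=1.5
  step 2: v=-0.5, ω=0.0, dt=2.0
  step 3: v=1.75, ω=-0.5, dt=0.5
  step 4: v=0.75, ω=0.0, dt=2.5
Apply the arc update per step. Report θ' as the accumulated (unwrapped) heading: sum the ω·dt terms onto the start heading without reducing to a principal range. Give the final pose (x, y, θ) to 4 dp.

step 1: θ'=-4.3798 (R=-1.5000) → pose (-3.3060, -2.0409, -4.3798)
step 2: θ'=-4.3798 (straight) → pose (-2.9795, -2.9861, -4.3798)
step 3: θ'=-4.6298 (R=-3.5000) → pose (-3.1594, -2.1321, -4.6298)
step 4: θ'=-4.6298 (straight) → pose (-3.3141, -0.2635, -4.6298)

(-3.3141, -0.2635, -4.6298)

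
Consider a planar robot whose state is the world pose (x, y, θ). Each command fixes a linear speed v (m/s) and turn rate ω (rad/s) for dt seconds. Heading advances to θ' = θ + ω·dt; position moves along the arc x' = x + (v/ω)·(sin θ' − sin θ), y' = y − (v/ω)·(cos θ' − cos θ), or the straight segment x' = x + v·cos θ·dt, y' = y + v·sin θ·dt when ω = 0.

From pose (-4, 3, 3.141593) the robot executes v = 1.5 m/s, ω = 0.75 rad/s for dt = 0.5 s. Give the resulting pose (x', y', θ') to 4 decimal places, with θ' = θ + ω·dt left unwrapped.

θ' = 3.1416 + 0.75·0.5 = 3.5166
R = v/ω = 1.5/0.75 = 2.0000
x' = -4 + 2.0000·(sin 3.5166 − sin 3.1416) = -4.7325
y' = 3 − 2.0000·(cos 3.5166 − cos 3.1416) = 2.8610

(-4.7325, 2.8610, 3.5166)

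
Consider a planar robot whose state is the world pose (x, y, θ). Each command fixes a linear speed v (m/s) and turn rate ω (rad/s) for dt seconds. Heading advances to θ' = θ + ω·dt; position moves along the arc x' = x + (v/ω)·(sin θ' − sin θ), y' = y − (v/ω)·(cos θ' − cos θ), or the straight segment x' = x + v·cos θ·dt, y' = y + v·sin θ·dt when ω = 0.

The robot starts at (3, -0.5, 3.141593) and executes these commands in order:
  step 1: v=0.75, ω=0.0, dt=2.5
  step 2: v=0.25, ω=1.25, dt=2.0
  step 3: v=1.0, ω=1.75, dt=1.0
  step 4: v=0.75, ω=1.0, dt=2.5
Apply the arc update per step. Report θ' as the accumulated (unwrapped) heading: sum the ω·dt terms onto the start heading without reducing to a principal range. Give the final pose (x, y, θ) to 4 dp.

step 1: θ'=3.1416 (straight) → pose (1.1250, -0.5000, 3.1416)
step 2: θ'=5.6416 (R=0.2000) → pose (1.0053, -0.8602, 5.6416)
step 3: θ'=7.3916 (R=0.5714) → pose (1.8587, -0.6573, 7.3916)
step 4: θ'=9.8916 (R=0.7500) → pose (0.8499, 0.3470, 9.8916)

(0.8499, 0.3470, 9.8916)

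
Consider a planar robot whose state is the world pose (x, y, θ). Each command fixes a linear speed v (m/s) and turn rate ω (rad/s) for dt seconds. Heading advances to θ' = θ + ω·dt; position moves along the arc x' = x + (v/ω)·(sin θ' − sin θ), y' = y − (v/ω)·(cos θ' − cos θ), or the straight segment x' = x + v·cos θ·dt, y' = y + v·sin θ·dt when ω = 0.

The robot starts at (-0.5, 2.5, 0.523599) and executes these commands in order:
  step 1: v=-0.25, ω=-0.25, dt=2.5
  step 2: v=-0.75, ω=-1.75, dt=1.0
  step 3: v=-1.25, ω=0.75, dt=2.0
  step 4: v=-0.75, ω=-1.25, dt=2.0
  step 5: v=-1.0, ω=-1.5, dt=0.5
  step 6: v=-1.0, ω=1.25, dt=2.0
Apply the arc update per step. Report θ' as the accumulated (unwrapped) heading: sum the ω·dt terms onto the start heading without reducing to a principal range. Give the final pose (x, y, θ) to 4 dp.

step 1: θ'=-0.1014 (R=1.0000) → pose (-1.1012, 2.3712, -0.1014)
step 2: θ'=-1.8514 (R=0.4286) → pose (-1.4697, 2.9162, -1.8514)
step 3: θ'=-0.3514 (R=-1.6667) → pose (-2.4974, 4.9426, -0.3514)
step 4: θ'=-2.8514 (R=0.6000) → pose (-2.4626, 6.0808, -2.8514)
step 5: θ'=-3.6014 (R=0.6667) → pose (-1.9760, 6.0395, -3.6014)
step 6: θ'=-1.1014 (R=-0.8000) → pose (-0.9075, 7.1183, -1.1014)

(-0.9075, 7.1183, -1.1014)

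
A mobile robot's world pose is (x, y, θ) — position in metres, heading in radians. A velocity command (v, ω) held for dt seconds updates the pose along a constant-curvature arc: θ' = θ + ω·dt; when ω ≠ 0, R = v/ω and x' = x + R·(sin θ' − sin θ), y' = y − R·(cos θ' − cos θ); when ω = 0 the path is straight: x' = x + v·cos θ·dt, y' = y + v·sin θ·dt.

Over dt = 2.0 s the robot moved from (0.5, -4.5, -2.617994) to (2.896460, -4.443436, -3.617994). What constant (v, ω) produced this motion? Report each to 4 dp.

v = -1.2500, ω = -0.5000

Δθ = -3.617994 − -2.617994 = -1.000000
ω = Δθ/dt = -1.000000/2.0 = -0.5000
R = Δx/(sin θ' − sin θ) = 2.5000
v = R·ω = 2.5000·-0.5000 = -1.2500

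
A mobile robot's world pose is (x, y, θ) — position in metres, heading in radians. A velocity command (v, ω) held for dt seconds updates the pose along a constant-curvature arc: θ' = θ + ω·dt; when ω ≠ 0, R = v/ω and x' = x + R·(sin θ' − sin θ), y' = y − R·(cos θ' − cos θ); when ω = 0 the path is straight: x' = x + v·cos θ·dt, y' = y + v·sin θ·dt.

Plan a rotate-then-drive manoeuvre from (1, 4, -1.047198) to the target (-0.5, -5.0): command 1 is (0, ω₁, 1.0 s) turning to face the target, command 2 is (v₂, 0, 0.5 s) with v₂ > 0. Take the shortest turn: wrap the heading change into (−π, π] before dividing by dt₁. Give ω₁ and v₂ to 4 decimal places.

heading to target = atan2(-5−4, -0.5−1) = -1.7359
Δθ = wrap(-1.7359 − -1.0472) = -0.6887; ω₁ = Δθ/dt₁ = -0.6887
distance = √((-0.5−1)² + (-5−4)²) = 9.1241; v₂ = distance/dt₂ = 18.2483

ω₁ = -0.6887, v₂ = 18.2483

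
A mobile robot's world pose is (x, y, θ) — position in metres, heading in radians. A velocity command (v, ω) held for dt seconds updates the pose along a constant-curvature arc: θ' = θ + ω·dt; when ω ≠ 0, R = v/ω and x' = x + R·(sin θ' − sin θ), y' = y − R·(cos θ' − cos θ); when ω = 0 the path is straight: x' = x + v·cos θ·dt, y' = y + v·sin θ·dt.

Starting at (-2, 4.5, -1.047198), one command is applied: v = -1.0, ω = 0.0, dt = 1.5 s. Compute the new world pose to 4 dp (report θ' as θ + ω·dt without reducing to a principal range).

θ' = -1.0472 + 0.0·1.5 = -1.0472
ω = 0 → straight: x' = -2 + -1.0·cos(-1.0472)·1.5 = -2.7500
y' = 4.5 + -1.0·sin(-1.0472)·1.5 = 5.7990

(-2.7500, 5.7990, -1.0472)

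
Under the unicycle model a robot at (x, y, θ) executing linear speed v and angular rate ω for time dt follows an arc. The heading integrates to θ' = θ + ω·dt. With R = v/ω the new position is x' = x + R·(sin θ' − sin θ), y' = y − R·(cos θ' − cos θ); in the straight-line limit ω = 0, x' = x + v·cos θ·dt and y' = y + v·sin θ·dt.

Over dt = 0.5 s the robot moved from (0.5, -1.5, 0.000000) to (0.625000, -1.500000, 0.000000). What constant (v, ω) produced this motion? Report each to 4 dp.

v = 0.2500, ω = 0.0000

Δθ = 0.000000 − 0.000000 = 0.000000
ω = Δθ/dt = 0.000000/0.5 = 0.0000
ω = 0 → v = (Δx·cos θ + Δy·sin θ)/dt = 0.2500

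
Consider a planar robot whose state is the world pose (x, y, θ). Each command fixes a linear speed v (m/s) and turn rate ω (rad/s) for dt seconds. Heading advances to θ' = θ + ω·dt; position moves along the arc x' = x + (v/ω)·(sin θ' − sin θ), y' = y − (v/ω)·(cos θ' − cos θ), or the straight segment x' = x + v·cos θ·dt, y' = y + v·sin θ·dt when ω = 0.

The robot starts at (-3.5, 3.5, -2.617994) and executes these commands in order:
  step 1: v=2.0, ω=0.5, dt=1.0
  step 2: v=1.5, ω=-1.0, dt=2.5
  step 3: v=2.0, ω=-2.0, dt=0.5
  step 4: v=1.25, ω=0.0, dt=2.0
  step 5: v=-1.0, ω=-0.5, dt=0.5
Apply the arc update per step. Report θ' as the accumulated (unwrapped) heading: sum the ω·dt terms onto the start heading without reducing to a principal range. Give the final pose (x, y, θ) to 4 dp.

(-5.7726, 4.9237, -5.8680)

step 1: θ'=-2.1180 (R=4.0000) → pose (-4.9159, 2.1171, -2.1180)
step 2: θ'=-4.6180 (R=-1.5000) → pose (-7.6902, 2.7561, -4.6180)
step 3: θ'=-5.6180 (R=-1.0000) → pose (-7.3119, 3.6372, -5.6180)
step 4: θ'=-5.6180 (straight) → pose (-5.3449, 5.1802, -5.6180)
step 5: θ'=-5.8680 (R=2.0000) → pose (-5.7726, 4.9237, -5.8680)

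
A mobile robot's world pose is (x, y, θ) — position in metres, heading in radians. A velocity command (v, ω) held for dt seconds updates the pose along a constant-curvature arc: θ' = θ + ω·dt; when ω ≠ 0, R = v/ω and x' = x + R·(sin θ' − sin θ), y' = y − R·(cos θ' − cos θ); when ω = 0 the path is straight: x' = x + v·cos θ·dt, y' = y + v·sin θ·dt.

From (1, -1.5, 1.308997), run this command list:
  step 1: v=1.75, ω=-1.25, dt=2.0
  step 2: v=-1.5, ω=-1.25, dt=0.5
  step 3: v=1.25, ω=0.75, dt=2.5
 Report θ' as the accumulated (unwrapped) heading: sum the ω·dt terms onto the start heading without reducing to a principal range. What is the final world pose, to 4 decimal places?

(5.3180, -2.6755, 0.0590)

step 1: θ'=-1.1910 (R=-1.4000) → pose (3.6525, -1.3433, -1.1910)
step 2: θ'=-1.8160 (R=1.2000) → pose (3.6029, -0.6071, -1.8160)
step 3: θ'=0.0590 (R=1.6667) → pose (5.3180, -2.6755, 0.0590)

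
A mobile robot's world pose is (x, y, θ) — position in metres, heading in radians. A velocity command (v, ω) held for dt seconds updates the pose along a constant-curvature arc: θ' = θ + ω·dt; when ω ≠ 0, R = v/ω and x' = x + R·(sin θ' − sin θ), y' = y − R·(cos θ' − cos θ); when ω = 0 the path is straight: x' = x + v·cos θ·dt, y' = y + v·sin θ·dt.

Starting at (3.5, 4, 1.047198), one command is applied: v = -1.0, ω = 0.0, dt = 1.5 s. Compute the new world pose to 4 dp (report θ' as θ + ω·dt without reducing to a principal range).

(2.7500, 2.7010, 1.0472)

θ' = 1.0472 + 0.0·1.5 = 1.0472
ω = 0 → straight: x' = 3.5 + -1.0·cos(1.0472)·1.5 = 2.7500
y' = 4 + -1.0·sin(1.0472)·1.5 = 2.7010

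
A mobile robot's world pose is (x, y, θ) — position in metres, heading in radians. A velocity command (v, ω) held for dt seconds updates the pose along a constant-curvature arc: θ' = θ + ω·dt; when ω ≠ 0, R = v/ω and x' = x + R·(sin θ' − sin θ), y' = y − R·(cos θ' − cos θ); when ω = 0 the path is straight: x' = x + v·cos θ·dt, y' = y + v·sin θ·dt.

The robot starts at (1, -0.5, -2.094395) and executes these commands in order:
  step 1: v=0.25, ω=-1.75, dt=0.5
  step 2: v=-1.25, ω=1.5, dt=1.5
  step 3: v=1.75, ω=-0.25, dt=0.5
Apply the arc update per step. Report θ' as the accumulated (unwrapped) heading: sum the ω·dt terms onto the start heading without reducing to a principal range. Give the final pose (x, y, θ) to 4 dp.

step 1: θ'=-2.9694 (R=-0.1429) → pose (0.9008, -0.5693, -2.9694)
step 2: θ'=-0.7194 (R=-0.8333) → pose (1.3071, 0.8785, -0.7194)
step 3: θ'=-0.8444 (R=-7.0000) → pose (1.9276, 0.2624, -0.8444)

(1.9276, 0.2624, -0.8444)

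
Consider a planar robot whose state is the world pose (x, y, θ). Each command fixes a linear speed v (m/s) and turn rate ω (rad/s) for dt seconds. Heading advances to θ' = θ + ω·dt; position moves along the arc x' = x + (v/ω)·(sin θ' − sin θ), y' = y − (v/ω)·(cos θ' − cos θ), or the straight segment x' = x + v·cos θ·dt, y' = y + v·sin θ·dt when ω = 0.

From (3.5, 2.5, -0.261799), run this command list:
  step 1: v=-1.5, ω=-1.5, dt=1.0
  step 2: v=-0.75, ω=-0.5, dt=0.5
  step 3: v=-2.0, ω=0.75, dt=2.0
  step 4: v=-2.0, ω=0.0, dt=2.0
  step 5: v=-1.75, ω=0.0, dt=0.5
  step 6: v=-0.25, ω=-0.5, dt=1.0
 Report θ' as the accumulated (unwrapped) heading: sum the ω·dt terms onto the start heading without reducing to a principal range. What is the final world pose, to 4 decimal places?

(-2.6417, 10.0328, -1.0118)

step 1: θ'=-1.7618 (R=1.0000) → pose (2.7770, 3.6558, -1.7618)
step 2: θ'=-2.0118 (R=1.5000) → pose (2.8932, 4.0113, -2.0118)
step 3: θ'=-0.5118 (R=-2.6667) → pose (1.7877, 7.4745, -0.5118)
step 4: θ'=-0.5118 (straight) → pose (-1.6998, 9.4335, -0.5118)
step 5: θ'=-0.5118 (straight) → pose (-2.4626, 9.8620, -0.5118)
step 6: θ'=-1.0118 (R=0.5000) → pose (-2.6417, 10.0328, -1.0118)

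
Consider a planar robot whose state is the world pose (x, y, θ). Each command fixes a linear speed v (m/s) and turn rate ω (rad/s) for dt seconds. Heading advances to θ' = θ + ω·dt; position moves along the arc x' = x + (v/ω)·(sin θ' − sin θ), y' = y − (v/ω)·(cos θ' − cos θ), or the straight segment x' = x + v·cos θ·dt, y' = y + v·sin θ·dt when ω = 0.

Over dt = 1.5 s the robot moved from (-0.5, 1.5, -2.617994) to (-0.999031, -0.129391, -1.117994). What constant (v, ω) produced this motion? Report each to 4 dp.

Δθ = -1.117994 − -2.617994 = 1.500000
ω = Δθ/dt = 1.500000/1.5 = 1.0000
R = −Δy/(cos θ' − cos θ) = 1.2500
v = R·ω = 1.2500·1.0000 = 1.2500

v = 1.2500, ω = 1.0000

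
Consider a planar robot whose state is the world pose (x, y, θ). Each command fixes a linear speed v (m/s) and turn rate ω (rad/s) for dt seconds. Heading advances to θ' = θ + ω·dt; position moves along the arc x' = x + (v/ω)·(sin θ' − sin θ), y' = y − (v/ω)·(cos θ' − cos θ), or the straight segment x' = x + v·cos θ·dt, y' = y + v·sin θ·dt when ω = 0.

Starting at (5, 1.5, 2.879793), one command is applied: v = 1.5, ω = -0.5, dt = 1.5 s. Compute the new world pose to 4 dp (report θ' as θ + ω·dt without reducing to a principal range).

θ' = 2.8798 + -0.5·1.5 = 2.1298
R = v/ω = 1.5/-0.5 = -3.0000
x' = 5 + -3.0000·(sin 2.1298 − sin 2.8798) = 3.2331
y' = 1.5 − -3.0000·(cos 2.1298 − cos 2.8798) = 2.8068

(3.2331, 2.8068, 2.1298)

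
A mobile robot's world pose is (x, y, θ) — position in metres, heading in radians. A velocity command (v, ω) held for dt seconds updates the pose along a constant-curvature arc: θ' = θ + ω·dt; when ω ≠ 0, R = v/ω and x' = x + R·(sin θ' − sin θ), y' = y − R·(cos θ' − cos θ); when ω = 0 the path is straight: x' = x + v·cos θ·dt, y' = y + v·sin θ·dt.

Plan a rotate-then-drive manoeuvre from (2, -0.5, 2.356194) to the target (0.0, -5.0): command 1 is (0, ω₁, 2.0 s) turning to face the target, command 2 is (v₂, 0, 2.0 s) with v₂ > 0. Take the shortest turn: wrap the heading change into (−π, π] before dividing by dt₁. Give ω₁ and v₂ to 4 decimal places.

ω₁ = 0.9690, v₂ = 2.4622

heading to target = atan2(-5−-0.5, 0−2) = -1.9890
Δθ = wrap(-1.9890 − 2.3562) = 1.9380; ω₁ = Δθ/dt₁ = 0.9690
distance = √((0−2)² + (-5−-0.5)²) = 4.9244; v₂ = distance/dt₂ = 2.4622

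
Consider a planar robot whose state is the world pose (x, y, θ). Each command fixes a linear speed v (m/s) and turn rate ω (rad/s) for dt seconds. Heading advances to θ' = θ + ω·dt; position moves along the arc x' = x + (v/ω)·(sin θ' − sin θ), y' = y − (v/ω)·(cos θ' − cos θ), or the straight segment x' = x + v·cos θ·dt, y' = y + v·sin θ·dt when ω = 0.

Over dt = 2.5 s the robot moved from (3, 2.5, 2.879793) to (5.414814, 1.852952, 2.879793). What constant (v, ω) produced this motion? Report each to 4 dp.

Δθ = 2.879793 − 2.879793 = 0.000000
ω = Δθ/dt = 0.000000/2.5 = 0.0000
ω = 0 → v = (Δx·cos θ + Δy·sin θ)/dt = -1.0000

v = -1.0000, ω = 0.0000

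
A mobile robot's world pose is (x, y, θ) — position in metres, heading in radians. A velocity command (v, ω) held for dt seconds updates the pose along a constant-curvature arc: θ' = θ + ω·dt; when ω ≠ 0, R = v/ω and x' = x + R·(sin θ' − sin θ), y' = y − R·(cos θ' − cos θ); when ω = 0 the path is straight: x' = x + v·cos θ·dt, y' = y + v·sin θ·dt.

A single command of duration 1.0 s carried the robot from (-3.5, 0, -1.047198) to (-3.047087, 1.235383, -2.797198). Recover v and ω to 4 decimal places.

Δθ = -2.797198 − -1.047198 = -1.750000
ω = Δθ/dt = -1.750000/1.0 = -1.7500
R = −Δy/(cos θ' − cos θ) = 0.8571
v = R·ω = 0.8571·-1.7500 = -1.5000

v = -1.5000, ω = -1.7500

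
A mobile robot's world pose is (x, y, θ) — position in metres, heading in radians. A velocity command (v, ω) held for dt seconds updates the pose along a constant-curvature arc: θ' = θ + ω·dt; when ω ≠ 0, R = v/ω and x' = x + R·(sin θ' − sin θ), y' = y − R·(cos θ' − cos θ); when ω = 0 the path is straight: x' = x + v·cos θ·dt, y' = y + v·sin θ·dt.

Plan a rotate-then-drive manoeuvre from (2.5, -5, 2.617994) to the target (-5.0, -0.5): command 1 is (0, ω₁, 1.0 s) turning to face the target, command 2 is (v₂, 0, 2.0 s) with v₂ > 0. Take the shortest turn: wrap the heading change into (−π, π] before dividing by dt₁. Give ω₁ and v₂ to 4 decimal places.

ω₁ = -0.0168, v₂ = 4.3732

heading to target = atan2(-0.5−-5, -5−2.5) = 2.6012
Δθ = wrap(2.6012 − 2.6180) = -0.0168; ω₁ = Δθ/dt₁ = -0.0168
distance = √((-5−2.5)² + (-0.5−-5)²) = 8.7464; v₂ = distance/dt₂ = 4.3732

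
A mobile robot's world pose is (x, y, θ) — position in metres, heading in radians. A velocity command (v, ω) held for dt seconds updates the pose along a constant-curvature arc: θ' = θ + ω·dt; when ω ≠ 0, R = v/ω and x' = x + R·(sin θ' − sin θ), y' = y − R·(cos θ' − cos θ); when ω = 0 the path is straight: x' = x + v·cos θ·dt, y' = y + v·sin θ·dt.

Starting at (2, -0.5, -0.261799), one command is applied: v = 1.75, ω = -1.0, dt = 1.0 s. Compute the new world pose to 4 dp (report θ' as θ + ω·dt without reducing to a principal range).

(3.2142, -1.6582, -1.2618)

θ' = -0.2618 + -1.0·1.0 = -1.2618
R = v/ω = 1.75/-1.0 = -1.7500
x' = 2 + -1.7500·(sin -1.2618 − sin -0.2618) = 3.2142
y' = -0.5 − -1.7500·(cos -1.2618 − cos -0.2618) = -1.6582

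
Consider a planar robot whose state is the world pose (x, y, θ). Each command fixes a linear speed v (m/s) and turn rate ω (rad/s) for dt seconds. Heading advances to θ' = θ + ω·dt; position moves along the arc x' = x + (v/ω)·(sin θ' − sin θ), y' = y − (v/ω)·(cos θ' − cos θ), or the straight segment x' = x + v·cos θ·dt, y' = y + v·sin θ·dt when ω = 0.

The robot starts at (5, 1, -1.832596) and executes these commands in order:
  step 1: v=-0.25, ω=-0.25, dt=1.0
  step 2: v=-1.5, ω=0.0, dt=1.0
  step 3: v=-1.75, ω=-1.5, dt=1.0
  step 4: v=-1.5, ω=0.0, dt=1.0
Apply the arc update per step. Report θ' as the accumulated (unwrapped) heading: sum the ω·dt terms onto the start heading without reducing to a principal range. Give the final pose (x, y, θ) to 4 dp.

(8.7003, 2.3821, -3.5826)

step 1: θ'=-2.0826 (R=1.0000) → pose (5.0941, 1.2309, -2.0826)
step 2: θ'=-2.0826 (straight) → pose (5.8287, 2.5387, -2.0826)
step 3: θ'=-3.5826 (R=1.1667) → pose (7.3438, 3.0224, -3.5826)
step 4: θ'=-3.5826 (straight) → pose (8.7003, 2.3821, -3.5826)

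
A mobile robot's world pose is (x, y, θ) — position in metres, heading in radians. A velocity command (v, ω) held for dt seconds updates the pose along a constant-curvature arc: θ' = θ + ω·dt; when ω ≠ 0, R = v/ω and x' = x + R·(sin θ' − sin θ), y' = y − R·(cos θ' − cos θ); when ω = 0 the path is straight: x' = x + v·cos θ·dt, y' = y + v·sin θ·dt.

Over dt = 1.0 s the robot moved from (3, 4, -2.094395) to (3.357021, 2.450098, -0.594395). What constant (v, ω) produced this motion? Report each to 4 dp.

Δθ = -0.594395 − -2.094395 = 1.500000
ω = Δθ/dt = 1.500000/1.0 = 1.5000
R = −Δy/(cos θ' − cos θ) = 1.1667
v = R·ω = 1.1667·1.5000 = 1.7500

v = 1.7500, ω = 1.5000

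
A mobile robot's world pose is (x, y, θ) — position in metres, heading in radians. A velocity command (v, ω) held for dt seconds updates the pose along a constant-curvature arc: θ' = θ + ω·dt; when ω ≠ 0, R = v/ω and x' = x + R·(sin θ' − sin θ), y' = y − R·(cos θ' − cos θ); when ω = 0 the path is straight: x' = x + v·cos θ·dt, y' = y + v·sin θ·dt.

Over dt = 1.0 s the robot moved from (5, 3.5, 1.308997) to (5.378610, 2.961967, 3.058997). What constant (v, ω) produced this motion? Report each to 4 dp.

Δθ = 3.058997 − 1.308997 = 1.750000
ω = Δθ/dt = 1.750000/1.0 = 1.7500
R = −Δy/(cos θ' − cos θ) = -0.4286
v = R·ω = -0.4286·1.7500 = -0.7500

v = -0.7500, ω = 1.7500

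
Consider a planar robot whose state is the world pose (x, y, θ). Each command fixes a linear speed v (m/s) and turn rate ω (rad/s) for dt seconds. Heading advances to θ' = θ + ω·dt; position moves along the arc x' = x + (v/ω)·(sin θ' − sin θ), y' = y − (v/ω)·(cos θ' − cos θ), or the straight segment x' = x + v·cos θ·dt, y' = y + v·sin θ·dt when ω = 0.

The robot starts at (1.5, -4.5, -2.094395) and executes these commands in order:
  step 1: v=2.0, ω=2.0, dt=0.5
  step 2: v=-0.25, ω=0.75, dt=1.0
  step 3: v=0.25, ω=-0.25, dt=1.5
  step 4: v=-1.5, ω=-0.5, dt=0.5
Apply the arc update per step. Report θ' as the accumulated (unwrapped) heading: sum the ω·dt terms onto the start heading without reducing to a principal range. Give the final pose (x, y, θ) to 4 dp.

(1.1182, -4.9275, -0.9694)

step 1: θ'=-1.0944 (R=1.0000) → pose (1.4774, -5.4586, -1.0944)
step 2: θ'=-0.3444 (R=-0.3333) → pose (1.2937, -5.2977, -0.3444)
step 3: θ'=-0.7194 (R=-1.0000) → pose (1.6150, -5.4868, -0.7194)
step 4: θ'=-0.9694 (R=3.0000) → pose (1.1182, -4.9275, -0.9694)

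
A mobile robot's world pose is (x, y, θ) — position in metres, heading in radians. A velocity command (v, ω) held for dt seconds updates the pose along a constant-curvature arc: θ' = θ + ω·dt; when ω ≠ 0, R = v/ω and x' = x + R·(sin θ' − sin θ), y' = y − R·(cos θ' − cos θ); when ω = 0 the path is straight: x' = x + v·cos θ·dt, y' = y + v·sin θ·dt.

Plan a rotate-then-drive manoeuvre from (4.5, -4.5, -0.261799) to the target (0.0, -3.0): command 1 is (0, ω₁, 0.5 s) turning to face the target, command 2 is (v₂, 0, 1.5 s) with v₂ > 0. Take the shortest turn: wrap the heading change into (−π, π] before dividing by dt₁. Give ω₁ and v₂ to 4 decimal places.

ω₁ = 6.1633, v₂ = 3.1623

heading to target = atan2(-3−-4.5, 0−4.5) = 2.8198
Δθ = wrap(2.8198 − -0.2618) = 3.0816; ω₁ = Δθ/dt₁ = 6.1633
distance = √((0−4.5)² + (-3−-4.5)²) = 4.7434; v₂ = distance/dt₂ = 3.1623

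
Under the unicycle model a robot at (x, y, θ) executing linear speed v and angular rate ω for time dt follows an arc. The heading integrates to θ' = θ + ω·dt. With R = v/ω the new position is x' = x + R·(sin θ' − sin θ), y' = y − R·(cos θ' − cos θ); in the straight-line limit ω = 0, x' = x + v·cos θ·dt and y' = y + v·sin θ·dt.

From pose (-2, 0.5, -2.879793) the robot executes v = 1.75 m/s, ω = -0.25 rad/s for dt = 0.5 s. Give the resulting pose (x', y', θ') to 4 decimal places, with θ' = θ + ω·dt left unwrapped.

θ' = -2.8798 + -0.25·0.5 = -3.0048
R = v/ω = 1.75/-0.25 = -7.0000
x' = -2 + -7.0000·(sin -3.0048 − sin -2.8798) = -2.8571
y' = 0.5 − -7.0000·(cos -3.0048 − cos -2.8798) = 0.3269

(-2.8571, 0.3269, -3.0048)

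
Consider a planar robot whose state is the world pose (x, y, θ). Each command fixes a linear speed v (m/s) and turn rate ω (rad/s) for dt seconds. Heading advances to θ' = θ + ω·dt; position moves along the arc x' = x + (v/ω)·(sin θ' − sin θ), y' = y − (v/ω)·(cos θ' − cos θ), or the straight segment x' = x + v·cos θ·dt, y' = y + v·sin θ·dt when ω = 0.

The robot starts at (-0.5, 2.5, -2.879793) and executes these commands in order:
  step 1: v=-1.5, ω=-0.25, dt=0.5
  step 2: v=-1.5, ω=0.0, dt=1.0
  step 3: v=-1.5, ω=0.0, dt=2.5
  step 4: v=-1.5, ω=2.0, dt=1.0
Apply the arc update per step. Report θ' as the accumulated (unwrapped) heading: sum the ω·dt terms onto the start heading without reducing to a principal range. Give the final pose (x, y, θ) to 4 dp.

step 1: θ'=-3.0048 (R=6.0000) → pose (0.2347, 2.6484, -3.0048)
step 2: θ'=-3.0048 (straight) → pose (1.7207, 2.8530, -3.0048)
step 3: θ'=-3.0048 (straight) → pose (5.4356, 3.3644, -3.0048)
step 4: θ'=-1.0048 (R=-0.7500) → pose (5.9664, 4.5095, -1.0048)

(5.9664, 4.5095, -1.0048)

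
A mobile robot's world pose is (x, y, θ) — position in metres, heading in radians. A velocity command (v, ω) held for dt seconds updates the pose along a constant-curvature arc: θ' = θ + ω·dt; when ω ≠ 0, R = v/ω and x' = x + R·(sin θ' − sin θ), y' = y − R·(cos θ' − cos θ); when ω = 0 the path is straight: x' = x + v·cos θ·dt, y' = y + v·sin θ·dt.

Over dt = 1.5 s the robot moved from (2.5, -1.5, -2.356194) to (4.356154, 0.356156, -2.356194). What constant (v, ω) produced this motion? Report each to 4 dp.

Δθ = -2.356194 − -2.356194 = 0.000000
ω = Δθ/dt = 0.000000/1.5 = 0.0000
ω = 0 → v = (Δx·cos θ + Δy·sin θ)/dt = -1.7500

v = -1.7500, ω = 0.0000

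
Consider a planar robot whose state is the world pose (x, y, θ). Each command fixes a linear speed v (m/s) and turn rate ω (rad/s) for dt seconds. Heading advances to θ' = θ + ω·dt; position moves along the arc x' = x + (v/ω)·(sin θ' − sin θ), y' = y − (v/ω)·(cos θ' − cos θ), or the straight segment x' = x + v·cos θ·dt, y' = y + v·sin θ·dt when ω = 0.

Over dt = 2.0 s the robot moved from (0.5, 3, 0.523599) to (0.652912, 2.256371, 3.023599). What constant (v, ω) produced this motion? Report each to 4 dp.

Δθ = 3.023599 − 0.523599 = 2.500000
ω = Δθ/dt = 2.500000/2.0 = 1.2500
R = −Δy/(cos θ' − cos θ) = -0.4000
v = R·ω = -0.4000·1.2500 = -0.5000

v = -0.5000, ω = 1.2500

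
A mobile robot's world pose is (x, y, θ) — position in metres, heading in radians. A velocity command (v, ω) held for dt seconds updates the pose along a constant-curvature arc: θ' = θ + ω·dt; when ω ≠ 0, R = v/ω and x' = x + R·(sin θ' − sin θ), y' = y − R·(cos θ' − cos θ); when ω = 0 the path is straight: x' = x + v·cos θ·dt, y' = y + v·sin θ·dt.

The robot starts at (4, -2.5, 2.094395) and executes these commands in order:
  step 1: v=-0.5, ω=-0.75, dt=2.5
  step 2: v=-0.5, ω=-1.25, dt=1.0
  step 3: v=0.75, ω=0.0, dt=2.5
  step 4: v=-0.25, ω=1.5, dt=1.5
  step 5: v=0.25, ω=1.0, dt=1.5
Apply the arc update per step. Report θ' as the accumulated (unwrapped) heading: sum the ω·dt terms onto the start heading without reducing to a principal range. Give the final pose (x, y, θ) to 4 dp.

step 1: θ'=0.2194 (R=0.6667) → pose (3.5677, -3.4840, 0.2194)
step 2: θ'=-1.0306 (R=0.4000) → pose (3.1376, -3.2993, -1.0306)
step 3: θ'=-1.0306 (straight) → pose (4.1020, -4.9073, -1.0306)
step 4: θ'=1.2194 (R=-0.1667) → pose (3.8025, -4.9357, 1.2194)
step 5: θ'=2.7194 (R=0.2500) → pose (3.6703, -4.6216, 2.7194)

(3.6703, -4.6216, 2.7194)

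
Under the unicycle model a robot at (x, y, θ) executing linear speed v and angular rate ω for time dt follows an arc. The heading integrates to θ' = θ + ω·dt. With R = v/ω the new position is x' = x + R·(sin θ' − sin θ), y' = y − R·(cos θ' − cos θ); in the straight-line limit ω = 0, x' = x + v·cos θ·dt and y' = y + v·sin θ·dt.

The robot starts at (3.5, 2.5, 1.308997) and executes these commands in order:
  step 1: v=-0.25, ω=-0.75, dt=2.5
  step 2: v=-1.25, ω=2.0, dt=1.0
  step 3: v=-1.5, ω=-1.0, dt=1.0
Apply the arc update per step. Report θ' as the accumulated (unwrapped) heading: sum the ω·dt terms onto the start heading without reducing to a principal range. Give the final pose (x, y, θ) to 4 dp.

step 1: θ'=-0.5660 (R=0.3333) → pose (2.9993, 2.3049, -0.5660)
step 2: θ'=1.4340 (R=-0.6250) → pose (2.0449, 1.8626, 1.4340)
step 3: θ'=0.4340 (R=1.5000) → pose (1.1897, 0.7062, 0.4340)

(1.1897, 0.7062, 0.4340)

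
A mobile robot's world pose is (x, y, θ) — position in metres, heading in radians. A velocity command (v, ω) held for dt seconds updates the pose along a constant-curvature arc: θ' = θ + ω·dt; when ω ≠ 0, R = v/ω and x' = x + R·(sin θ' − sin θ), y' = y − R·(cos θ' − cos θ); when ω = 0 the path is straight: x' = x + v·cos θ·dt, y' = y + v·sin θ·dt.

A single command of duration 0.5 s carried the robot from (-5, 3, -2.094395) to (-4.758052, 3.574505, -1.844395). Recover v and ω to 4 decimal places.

Δθ = -1.844395 − -2.094395 = 0.250000
ω = Δθ/dt = 0.250000/0.5 = 0.5000
R = −Δy/(cos θ' − cos θ) = -2.5000
v = R·ω = -2.5000·0.5000 = -1.2500

v = -1.2500, ω = 0.5000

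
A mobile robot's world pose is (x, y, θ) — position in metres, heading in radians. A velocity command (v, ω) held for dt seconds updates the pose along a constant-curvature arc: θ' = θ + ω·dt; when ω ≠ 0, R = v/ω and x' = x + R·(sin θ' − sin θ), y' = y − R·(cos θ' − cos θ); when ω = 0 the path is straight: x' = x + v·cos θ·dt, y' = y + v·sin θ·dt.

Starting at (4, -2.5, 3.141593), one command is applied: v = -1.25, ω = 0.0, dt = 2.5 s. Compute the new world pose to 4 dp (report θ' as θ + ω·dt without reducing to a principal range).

θ' = 3.1416 + 0.0·2.5 = 3.1416
ω = 0 → straight: x' = 4 + -1.25·cos(3.1416)·2.5 = 7.1250
y' = -2.5 + -1.25·sin(3.1416)·2.5 = -2.5000

(7.1250, -2.5000, 3.1416)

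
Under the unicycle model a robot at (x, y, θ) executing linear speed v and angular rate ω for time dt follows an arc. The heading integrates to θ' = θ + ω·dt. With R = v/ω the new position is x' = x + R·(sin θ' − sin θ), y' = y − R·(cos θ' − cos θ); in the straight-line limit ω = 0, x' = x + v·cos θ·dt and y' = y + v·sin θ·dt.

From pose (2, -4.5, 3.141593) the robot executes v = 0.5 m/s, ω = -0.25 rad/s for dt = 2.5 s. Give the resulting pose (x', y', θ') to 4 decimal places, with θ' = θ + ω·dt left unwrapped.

(0.8298, -4.1219, 2.5166)

θ' = 3.1416 + -0.25·2.5 = 2.5166
R = v/ω = 0.5/-0.25 = -2.0000
x' = 2 + -2.0000·(sin 2.5166 − sin 3.1416) = 0.8298
y' = -4.5 − -2.0000·(cos 2.5166 − cos 3.1416) = -4.1219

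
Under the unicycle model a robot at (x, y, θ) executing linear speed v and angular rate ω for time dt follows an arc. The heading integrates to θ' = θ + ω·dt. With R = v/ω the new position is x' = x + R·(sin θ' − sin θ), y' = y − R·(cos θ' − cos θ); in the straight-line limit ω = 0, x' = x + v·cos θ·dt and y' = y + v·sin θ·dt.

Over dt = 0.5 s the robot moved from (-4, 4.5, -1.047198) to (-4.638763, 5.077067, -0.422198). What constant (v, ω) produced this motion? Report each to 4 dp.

Δθ = -0.422198 − -1.047198 = 0.625000
ω = Δθ/dt = 0.625000/0.5 = 1.2500
R = Δx/(sin θ' − sin θ) = -1.4000
v = R·ω = -1.4000·1.2500 = -1.7500

v = -1.7500, ω = 1.2500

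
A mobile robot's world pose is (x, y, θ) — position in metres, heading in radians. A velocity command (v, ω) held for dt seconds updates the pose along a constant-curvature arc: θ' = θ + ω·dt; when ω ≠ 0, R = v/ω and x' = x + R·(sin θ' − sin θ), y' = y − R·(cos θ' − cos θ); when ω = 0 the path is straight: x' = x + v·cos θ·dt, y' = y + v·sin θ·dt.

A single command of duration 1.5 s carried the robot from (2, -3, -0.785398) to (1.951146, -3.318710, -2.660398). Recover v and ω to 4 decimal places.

Δθ = -2.660398 − -0.785398 = -1.875000
ω = Δθ/dt = -1.875000/1.5 = -1.2500
R = −Δy/(cos θ' − cos θ) = -0.2000
v = R·ω = -0.2000·-1.2500 = 0.2500

v = 0.2500, ω = -1.2500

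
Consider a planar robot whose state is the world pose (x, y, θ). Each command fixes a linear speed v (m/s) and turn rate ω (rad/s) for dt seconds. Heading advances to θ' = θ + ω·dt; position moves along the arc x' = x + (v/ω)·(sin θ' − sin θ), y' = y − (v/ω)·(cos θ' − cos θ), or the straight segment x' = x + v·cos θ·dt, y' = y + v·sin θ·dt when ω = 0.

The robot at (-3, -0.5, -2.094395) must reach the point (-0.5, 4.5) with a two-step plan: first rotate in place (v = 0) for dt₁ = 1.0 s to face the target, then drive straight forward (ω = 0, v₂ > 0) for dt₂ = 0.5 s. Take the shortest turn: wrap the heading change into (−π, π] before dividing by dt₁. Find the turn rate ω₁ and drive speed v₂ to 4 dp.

heading to target = atan2(4.5−-0.5, -0.5−-3) = 1.1071
Δθ = wrap(1.1071 − -2.0944) = -3.0816; ω₁ = Δθ/dt₁ = -3.0816
distance = √((-0.5−-3)² + (4.5−-0.5)²) = 5.5902; v₂ = distance/dt₂ = 11.1803

ω₁ = -3.0816, v₂ = 11.1803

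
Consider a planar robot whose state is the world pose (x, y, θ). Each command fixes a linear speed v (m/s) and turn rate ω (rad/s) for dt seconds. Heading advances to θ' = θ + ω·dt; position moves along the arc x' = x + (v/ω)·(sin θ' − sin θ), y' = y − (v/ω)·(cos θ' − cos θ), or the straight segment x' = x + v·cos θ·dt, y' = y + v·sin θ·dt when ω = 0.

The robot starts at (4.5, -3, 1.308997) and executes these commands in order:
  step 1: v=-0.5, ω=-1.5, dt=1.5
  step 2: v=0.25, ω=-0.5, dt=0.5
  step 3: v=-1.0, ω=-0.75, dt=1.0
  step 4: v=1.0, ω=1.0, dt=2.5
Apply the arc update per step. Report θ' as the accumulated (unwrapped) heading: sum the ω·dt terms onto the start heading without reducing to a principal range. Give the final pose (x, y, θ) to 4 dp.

(5.4268, -3.4521, 0.5590)

step 1: θ'=-0.9410 (R=0.3333) → pose (3.9086, -3.1101, -0.9410)
step 2: θ'=-1.1910 (R=-0.5000) → pose (3.9689, -3.2192, -1.1910)
step 3: θ'=-1.9410 (R=1.3333) → pose (3.9643, -2.2425, -1.9410)
step 4: θ'=0.5590 (R=1.0000) → pose (5.4268, -3.4521, 0.5590)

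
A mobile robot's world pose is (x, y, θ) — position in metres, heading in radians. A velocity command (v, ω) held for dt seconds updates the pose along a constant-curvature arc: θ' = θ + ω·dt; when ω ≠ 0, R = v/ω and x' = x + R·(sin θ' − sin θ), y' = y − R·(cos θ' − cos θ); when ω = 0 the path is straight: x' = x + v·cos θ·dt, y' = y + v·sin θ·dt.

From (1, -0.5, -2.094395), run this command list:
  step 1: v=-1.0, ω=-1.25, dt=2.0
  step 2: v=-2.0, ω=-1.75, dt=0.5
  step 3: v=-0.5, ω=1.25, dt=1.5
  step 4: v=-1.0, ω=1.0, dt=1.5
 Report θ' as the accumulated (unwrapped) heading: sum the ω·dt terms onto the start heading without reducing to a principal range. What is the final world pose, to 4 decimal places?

step 1: θ'=-4.5944 (R=0.8000) → pose (2.4873, -0.8058, -4.5944)
step 2: θ'=-5.4694 (R=1.1429) → pose (2.1831, -1.7252, -5.4694)
step 3: θ'=-3.5944 (R=-0.4000) → pose (2.2988, -2.3596, -3.5944)
step 4: θ'=-2.0944 (R=-1.0000) → pose (3.6024, -1.9604, -2.0944)

(3.6024, -1.9604, -2.0944)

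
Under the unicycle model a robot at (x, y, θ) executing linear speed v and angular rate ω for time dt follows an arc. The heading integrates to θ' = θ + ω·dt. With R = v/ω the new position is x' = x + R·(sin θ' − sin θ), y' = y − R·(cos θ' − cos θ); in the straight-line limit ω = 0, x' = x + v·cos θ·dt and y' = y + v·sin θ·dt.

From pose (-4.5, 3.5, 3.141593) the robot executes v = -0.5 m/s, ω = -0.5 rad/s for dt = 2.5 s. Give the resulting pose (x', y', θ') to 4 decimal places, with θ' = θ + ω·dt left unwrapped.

θ' = 3.1416 + -0.5·2.5 = 1.8916
R = v/ω = -0.5/-0.5 = 1.0000
x' = -4.5 + 1.0000·(sin 1.8916 − sin 3.1416) = -3.5510
y' = 3.5 − 1.0000·(cos 1.8916 − cos 3.1416) = 2.8153

(-3.5510, 2.8153, 1.8916)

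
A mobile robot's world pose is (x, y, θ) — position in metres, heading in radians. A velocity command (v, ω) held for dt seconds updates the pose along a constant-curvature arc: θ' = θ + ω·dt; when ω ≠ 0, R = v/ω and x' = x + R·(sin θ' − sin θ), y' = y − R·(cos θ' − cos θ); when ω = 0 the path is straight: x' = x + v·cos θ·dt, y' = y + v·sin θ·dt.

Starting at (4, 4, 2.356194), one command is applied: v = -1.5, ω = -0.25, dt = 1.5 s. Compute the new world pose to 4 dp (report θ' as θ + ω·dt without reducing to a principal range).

(5.2591, 2.1512, 1.9812)

θ' = 2.3562 + -0.25·1.5 = 1.9812
R = v/ω = -1.5/-0.25 = 6.0000
x' = 4 + 6.0000·(sin 1.9812 − sin 2.3562) = 5.2591
y' = 4 − 6.0000·(cos 1.9812 − cos 2.3562) = 2.1512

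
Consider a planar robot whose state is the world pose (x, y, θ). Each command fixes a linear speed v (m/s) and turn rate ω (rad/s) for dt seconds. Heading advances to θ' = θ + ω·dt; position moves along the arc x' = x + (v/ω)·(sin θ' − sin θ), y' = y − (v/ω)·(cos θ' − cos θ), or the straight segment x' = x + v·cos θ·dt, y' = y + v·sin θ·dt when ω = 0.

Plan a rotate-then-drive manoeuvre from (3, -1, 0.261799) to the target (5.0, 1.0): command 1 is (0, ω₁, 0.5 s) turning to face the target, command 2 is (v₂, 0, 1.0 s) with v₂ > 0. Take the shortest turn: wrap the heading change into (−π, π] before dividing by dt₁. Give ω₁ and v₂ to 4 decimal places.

ω₁ = 1.0472, v₂ = 2.8284

heading to target = atan2(1−-1, 5−3) = 0.7854
Δθ = wrap(0.7854 − 0.2618) = 0.5236; ω₁ = Δθ/dt₁ = 1.0472
distance = √((5−3)² + (1−-1)²) = 2.8284; v₂ = distance/dt₂ = 2.8284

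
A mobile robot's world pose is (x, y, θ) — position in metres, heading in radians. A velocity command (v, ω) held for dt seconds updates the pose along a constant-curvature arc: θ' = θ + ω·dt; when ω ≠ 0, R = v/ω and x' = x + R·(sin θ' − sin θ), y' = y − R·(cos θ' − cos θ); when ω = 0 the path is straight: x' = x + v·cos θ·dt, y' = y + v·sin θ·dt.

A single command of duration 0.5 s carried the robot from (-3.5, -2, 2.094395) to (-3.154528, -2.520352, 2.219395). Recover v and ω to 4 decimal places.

v = -1.2500, ω = 0.2500

Δθ = 2.219395 − 2.094395 = 0.125000
ω = Δθ/dt = 0.125000/0.5 = 0.2500
R = −Δy/(cos θ' − cos θ) = -5.0000
v = R·ω = -5.0000·0.2500 = -1.2500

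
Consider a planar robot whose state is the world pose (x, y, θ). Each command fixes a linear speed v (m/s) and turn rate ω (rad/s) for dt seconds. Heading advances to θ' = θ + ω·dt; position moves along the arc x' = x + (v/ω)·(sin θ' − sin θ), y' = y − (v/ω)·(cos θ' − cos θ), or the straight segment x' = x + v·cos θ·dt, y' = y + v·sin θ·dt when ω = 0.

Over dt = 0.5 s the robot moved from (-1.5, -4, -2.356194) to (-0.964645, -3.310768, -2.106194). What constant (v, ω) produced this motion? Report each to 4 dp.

v = -1.7500, ω = 0.5000

Δθ = -2.106194 − -2.356194 = 0.250000
ω = Δθ/dt = 0.250000/0.5 = 0.5000
R = −Δy/(cos θ' − cos θ) = -3.5000
v = R·ω = -3.5000·0.5000 = -1.7500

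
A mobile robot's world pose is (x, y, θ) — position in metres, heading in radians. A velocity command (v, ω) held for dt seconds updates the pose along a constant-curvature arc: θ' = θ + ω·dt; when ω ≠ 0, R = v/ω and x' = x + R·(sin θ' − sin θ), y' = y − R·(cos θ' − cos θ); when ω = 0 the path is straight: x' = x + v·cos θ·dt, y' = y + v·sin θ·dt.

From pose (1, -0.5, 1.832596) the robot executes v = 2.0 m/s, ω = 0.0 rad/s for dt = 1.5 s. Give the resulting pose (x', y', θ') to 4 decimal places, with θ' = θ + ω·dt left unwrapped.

(0.2235, 2.3978, 1.8326)

θ' = 1.8326 + 0.0·1.5 = 1.8326
ω = 0 → straight: x' = 1 + 2.0·cos(1.8326)·1.5 = 0.2235
y' = -0.5 + 2.0·sin(1.8326)·1.5 = 2.3978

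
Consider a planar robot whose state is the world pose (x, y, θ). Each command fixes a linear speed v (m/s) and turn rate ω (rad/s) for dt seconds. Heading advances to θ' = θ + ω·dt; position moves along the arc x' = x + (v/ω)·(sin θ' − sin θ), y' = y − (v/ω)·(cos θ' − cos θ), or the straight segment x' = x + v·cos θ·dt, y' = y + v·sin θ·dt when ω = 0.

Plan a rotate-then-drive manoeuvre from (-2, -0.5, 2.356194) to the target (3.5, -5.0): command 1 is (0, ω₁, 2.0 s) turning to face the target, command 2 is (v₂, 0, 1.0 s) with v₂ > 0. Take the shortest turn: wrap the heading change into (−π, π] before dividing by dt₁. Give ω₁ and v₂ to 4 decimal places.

ω₁ = -1.5210, v₂ = 7.1063

heading to target = atan2(-5−-0.5, 3.5−-2) = -0.6857
Δθ = wrap(-0.6857 − 2.3562) = -3.0419; ω₁ = Δθ/dt₁ = -1.5210
distance = √((3.5−-2)² + (-5−-0.5)²) = 7.1063; v₂ = distance/dt₂ = 7.1063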